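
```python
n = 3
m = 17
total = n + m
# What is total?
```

Trace (tracking total):
n = 3  # -> n = 3
m = 17  # -> m = 17
total = n + m  # -> total = 20

Answer: 20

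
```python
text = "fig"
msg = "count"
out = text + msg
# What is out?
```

Answer: 'figcount'

Derivation:
Trace (tracking out):
text = 'fig'  # -> text = 'fig'
msg = 'count'  # -> msg = 'count'
out = text + msg  # -> out = 'figcount'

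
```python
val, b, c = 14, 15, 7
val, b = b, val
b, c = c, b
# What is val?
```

Answer: 15

Derivation:
Trace (tracking val):
val, b, c = (14, 15, 7)  # -> val = 14, b = 15, c = 7
val, b = (b, val)  # -> val = 15, b = 14
b, c = (c, b)  # -> b = 7, c = 14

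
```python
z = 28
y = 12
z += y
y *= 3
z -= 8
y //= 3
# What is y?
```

Answer: 12

Derivation:
Trace (tracking y):
z = 28  # -> z = 28
y = 12  # -> y = 12
z += y  # -> z = 40
y *= 3  # -> y = 36
z -= 8  # -> z = 32
y //= 3  # -> y = 12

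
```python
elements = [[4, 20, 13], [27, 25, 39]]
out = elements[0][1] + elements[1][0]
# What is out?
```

Trace (tracking out):
elements = [[4, 20, 13], [27, 25, 39]]  # -> elements = [[4, 20, 13], [27, 25, 39]]
out = elements[0][1] + elements[1][0]  # -> out = 47

Answer: 47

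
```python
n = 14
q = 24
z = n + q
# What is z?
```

Answer: 38

Derivation:
Trace (tracking z):
n = 14  # -> n = 14
q = 24  # -> q = 24
z = n + q  # -> z = 38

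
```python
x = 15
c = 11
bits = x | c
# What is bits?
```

Trace (tracking bits):
x = 15  # -> x = 15
c = 11  # -> c = 11
bits = x | c  # -> bits = 15

Answer: 15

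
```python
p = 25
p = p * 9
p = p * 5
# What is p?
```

Trace (tracking p):
p = 25  # -> p = 25
p = p * 9  # -> p = 225
p = p * 5  # -> p = 1125

Answer: 1125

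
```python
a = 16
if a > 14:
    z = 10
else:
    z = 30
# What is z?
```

Trace (tracking z):
a = 16  # -> a = 16
if a > 14:  # condition is True
    z = 10  # -> z = 10

Answer: 10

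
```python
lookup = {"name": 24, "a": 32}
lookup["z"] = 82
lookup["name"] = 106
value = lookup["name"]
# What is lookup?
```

Answer: {'name': 106, 'a': 32, 'z': 82}

Derivation:
Trace (tracking lookup):
lookup = {'name': 24, 'a': 32}  # -> lookup = {'name': 24, 'a': 32}
lookup['z'] = 82  # -> lookup = {'name': 24, 'a': 32, 'z': 82}
lookup['name'] = 106  # -> lookup = {'name': 106, 'a': 32, 'z': 82}
value = lookup['name']  # -> value = 106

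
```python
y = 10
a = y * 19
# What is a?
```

Trace (tracking a):
y = 10  # -> y = 10
a = y * 19  # -> a = 190

Answer: 190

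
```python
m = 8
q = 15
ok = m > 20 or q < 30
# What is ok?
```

Answer: True

Derivation:
Trace (tracking ok):
m = 8  # -> m = 8
q = 15  # -> q = 15
ok = m > 20 or q < 30  # -> ok = True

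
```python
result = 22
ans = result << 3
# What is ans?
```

Trace (tracking ans):
result = 22  # -> result = 22
ans = result << 3  # -> ans = 176

Answer: 176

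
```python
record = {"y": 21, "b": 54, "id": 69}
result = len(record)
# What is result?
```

Trace (tracking result):
record = {'y': 21, 'b': 54, 'id': 69}  # -> record = {'y': 21, 'b': 54, 'id': 69}
result = len(record)  # -> result = 3

Answer: 3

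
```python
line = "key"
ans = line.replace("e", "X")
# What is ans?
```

Answer: 'kXy'

Derivation:
Trace (tracking ans):
line = 'key'  # -> line = 'key'
ans = line.replace('e', 'X')  # -> ans = 'kXy'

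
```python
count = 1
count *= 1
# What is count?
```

Trace (tracking count):
count = 1  # -> count = 1
count *= 1  # -> count = 1

Answer: 1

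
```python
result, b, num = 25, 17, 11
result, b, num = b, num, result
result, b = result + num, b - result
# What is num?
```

Trace (tracking num):
result, b, num = (25, 17, 11)  # -> result = 25, b = 17, num = 11
result, b, num = (b, num, result)  # -> result = 17, b = 11, num = 25
result, b = (result + num, b - result)  # -> result = 42, b = -6

Answer: 25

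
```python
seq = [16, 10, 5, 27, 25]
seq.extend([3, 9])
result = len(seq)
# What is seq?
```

Answer: [16, 10, 5, 27, 25, 3, 9]

Derivation:
Trace (tracking seq):
seq = [16, 10, 5, 27, 25]  # -> seq = [16, 10, 5, 27, 25]
seq.extend([3, 9])  # -> seq = [16, 10, 5, 27, 25, 3, 9]
result = len(seq)  # -> result = 7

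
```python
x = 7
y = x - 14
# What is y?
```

Trace (tracking y):
x = 7  # -> x = 7
y = x - 14  # -> y = -7

Answer: -7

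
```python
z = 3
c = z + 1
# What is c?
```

Answer: 4

Derivation:
Trace (tracking c):
z = 3  # -> z = 3
c = z + 1  # -> c = 4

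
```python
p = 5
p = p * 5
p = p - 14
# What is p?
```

Trace (tracking p):
p = 5  # -> p = 5
p = p * 5  # -> p = 25
p = p - 14  # -> p = 11

Answer: 11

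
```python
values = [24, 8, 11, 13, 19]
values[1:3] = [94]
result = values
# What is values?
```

Answer: [24, 94, 13, 19]

Derivation:
Trace (tracking values):
values = [24, 8, 11, 13, 19]  # -> values = [24, 8, 11, 13, 19]
values[1:3] = [94]  # -> values = [24, 94, 13, 19]
result = values  # -> result = [24, 94, 13, 19]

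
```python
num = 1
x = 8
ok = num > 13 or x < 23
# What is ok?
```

Answer: True

Derivation:
Trace (tracking ok):
num = 1  # -> num = 1
x = 8  # -> x = 8
ok = num > 13 or x < 23  # -> ok = True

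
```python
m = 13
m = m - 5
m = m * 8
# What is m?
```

Answer: 64

Derivation:
Trace (tracking m):
m = 13  # -> m = 13
m = m - 5  # -> m = 8
m = m * 8  # -> m = 64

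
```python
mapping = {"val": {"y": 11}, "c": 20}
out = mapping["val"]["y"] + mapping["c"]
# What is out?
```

Answer: 31

Derivation:
Trace (tracking out):
mapping = {'val': {'y': 11}, 'c': 20}  # -> mapping = {'val': {'y': 11}, 'c': 20}
out = mapping['val']['y'] + mapping['c']  # -> out = 31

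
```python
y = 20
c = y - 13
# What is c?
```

Trace (tracking c):
y = 20  # -> y = 20
c = y - 13  # -> c = 7

Answer: 7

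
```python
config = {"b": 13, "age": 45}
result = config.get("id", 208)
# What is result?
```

Answer: 208

Derivation:
Trace (tracking result):
config = {'b': 13, 'age': 45}  # -> config = {'b': 13, 'age': 45}
result = config.get('id', 208)  # -> result = 208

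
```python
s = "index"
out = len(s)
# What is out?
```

Trace (tracking out):
s = 'index'  # -> s = 'index'
out = len(s)  # -> out = 5

Answer: 5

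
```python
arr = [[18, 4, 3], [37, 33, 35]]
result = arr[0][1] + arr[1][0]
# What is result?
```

Answer: 41

Derivation:
Trace (tracking result):
arr = [[18, 4, 3], [37, 33, 35]]  # -> arr = [[18, 4, 3], [37, 33, 35]]
result = arr[0][1] + arr[1][0]  # -> result = 41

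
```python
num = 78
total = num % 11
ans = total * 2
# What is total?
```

Answer: 1

Derivation:
Trace (tracking total):
num = 78  # -> num = 78
total = num % 11  # -> total = 1
ans = total * 2  # -> ans = 2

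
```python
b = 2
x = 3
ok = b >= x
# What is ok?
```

Trace (tracking ok):
b = 2  # -> b = 2
x = 3  # -> x = 3
ok = b >= x  # -> ok = False

Answer: False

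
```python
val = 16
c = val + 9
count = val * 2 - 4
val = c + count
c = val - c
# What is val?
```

Answer: 53

Derivation:
Trace (tracking val):
val = 16  # -> val = 16
c = val + 9  # -> c = 25
count = val * 2 - 4  # -> count = 28
val = c + count  # -> val = 53
c = val - c  # -> c = 28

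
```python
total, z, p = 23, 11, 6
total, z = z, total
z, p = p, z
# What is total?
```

Trace (tracking total):
total, z, p = (23, 11, 6)  # -> total = 23, z = 11, p = 6
total, z = (z, total)  # -> total = 11, z = 23
z, p = (p, z)  # -> z = 6, p = 23

Answer: 11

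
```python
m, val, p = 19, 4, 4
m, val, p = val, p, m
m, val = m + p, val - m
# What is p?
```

Trace (tracking p):
m, val, p = (19, 4, 4)  # -> m = 19, val = 4, p = 4
m, val, p = (val, p, m)  # -> m = 4, val = 4, p = 19
m, val = (m + p, val - m)  # -> m = 23, val = 0

Answer: 19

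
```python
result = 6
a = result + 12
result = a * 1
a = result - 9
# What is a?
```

Trace (tracking a):
result = 6  # -> result = 6
a = result + 12  # -> a = 18
result = a * 1  # -> result = 18
a = result - 9  # -> a = 9

Answer: 9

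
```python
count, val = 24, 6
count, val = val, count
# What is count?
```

Answer: 6

Derivation:
Trace (tracking count):
count, val = (24, 6)  # -> count = 24, val = 6
count, val = (val, count)  # -> count = 6, val = 24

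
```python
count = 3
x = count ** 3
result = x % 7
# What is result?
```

Answer: 6

Derivation:
Trace (tracking result):
count = 3  # -> count = 3
x = count ** 3  # -> x = 27
result = x % 7  # -> result = 6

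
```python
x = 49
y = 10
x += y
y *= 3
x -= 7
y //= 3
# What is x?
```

Trace (tracking x):
x = 49  # -> x = 49
y = 10  # -> y = 10
x += y  # -> x = 59
y *= 3  # -> y = 30
x -= 7  # -> x = 52
y //= 3  # -> y = 10

Answer: 52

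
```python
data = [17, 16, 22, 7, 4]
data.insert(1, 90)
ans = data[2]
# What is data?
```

Trace (tracking data):
data = [17, 16, 22, 7, 4]  # -> data = [17, 16, 22, 7, 4]
data.insert(1, 90)  # -> data = [17, 90, 16, 22, 7, 4]
ans = data[2]  # -> ans = 16

Answer: [17, 90, 16, 22, 7, 4]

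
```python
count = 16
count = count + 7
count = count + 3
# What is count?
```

Answer: 26

Derivation:
Trace (tracking count):
count = 16  # -> count = 16
count = count + 7  # -> count = 23
count = count + 3  # -> count = 26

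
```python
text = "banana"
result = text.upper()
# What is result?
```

Answer: 'BANANA'

Derivation:
Trace (tracking result):
text = 'banana'  # -> text = 'banana'
result = text.upper()  # -> result = 'BANANA'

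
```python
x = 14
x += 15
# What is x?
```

Answer: 29

Derivation:
Trace (tracking x):
x = 14  # -> x = 14
x += 15  # -> x = 29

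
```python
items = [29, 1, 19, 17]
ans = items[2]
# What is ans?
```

Answer: 19

Derivation:
Trace (tracking ans):
items = [29, 1, 19, 17]  # -> items = [29, 1, 19, 17]
ans = items[2]  # -> ans = 19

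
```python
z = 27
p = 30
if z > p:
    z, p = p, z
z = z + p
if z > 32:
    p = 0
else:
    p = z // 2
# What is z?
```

Answer: 57

Derivation:
Trace (tracking z):
z = 27  # -> z = 27
p = 30  # -> p = 30
if z > p:  # condition is False
z = z + p  # -> z = 57
if z > 32:  # condition is True
    p = 0  # -> p = 0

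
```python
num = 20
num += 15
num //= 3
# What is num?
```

Answer: 11

Derivation:
Trace (tracking num):
num = 20  # -> num = 20
num += 15  # -> num = 35
num //= 3  # -> num = 11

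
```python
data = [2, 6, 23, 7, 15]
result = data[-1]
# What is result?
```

Answer: 15

Derivation:
Trace (tracking result):
data = [2, 6, 23, 7, 15]  # -> data = [2, 6, 23, 7, 15]
result = data[-1]  # -> result = 15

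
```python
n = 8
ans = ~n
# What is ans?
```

Answer: -9

Derivation:
Trace (tracking ans):
n = 8  # -> n = 8
ans = ~n  # -> ans = -9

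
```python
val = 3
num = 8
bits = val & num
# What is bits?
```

Trace (tracking bits):
val = 3  # -> val = 3
num = 8  # -> num = 8
bits = val & num  # -> bits = 0

Answer: 0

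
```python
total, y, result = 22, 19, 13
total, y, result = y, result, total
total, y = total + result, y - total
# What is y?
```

Trace (tracking y):
total, y, result = (22, 19, 13)  # -> total = 22, y = 19, result = 13
total, y, result = (y, result, total)  # -> total = 19, y = 13, result = 22
total, y = (total + result, y - total)  # -> total = 41, y = -6

Answer: -6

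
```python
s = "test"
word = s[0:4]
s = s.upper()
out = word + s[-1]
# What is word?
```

Answer: 'test'

Derivation:
Trace (tracking word):
s = 'test'  # -> s = 'test'
word = s[0:4]  # -> word = 'test'
s = s.upper()  # -> s = 'TEST'
out = word + s[-1]  # -> out = 'testT'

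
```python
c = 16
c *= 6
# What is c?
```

Answer: 96

Derivation:
Trace (tracking c):
c = 16  # -> c = 16
c *= 6  # -> c = 96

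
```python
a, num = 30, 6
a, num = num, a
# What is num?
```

Answer: 30

Derivation:
Trace (tracking num):
a, num = (30, 6)  # -> a = 30, num = 6
a, num = (num, a)  # -> a = 6, num = 30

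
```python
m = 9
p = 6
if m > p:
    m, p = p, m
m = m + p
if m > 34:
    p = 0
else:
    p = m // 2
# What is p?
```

Trace (tracking p):
m = 9  # -> m = 9
p = 6  # -> p = 6
if m > p:  # condition is True
    m, p = (p, m)  # -> m = 6, p = 9
m = m + p  # -> m = 15
if m > 34:  # condition is False
else:
    p = m // 2  # -> p = 7

Answer: 7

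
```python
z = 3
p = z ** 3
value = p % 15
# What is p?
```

Trace (tracking p):
z = 3  # -> z = 3
p = z ** 3  # -> p = 27
value = p % 15  # -> value = 12

Answer: 27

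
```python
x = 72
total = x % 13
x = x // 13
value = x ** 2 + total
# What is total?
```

Answer: 7

Derivation:
Trace (tracking total):
x = 72  # -> x = 72
total = x % 13  # -> total = 7
x = x // 13  # -> x = 5
value = x ** 2 + total  # -> value = 32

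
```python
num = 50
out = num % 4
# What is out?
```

Answer: 2

Derivation:
Trace (tracking out):
num = 50  # -> num = 50
out = num % 4  # -> out = 2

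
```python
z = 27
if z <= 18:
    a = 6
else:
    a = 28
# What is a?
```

Trace (tracking a):
z = 27  # -> z = 27
if z <= 18:  # condition is False
else:
    a = 28  # -> a = 28

Answer: 28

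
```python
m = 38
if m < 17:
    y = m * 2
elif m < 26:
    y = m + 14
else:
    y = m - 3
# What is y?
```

Answer: 35

Derivation:
Trace (tracking y):
m = 38  # -> m = 38
if m < 17:  # condition is False
elif m < 26:  # condition is False
else:
    y = m - 3  # -> y = 35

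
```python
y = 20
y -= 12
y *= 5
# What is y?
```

Trace (tracking y):
y = 20  # -> y = 20
y -= 12  # -> y = 8
y *= 5  # -> y = 40

Answer: 40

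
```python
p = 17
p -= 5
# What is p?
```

Answer: 12

Derivation:
Trace (tracking p):
p = 17  # -> p = 17
p -= 5  # -> p = 12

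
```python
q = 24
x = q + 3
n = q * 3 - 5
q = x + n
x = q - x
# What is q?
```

Answer: 94

Derivation:
Trace (tracking q):
q = 24  # -> q = 24
x = q + 3  # -> x = 27
n = q * 3 - 5  # -> n = 67
q = x + n  # -> q = 94
x = q - x  # -> x = 67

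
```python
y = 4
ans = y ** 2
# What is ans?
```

Answer: 16

Derivation:
Trace (tracking ans):
y = 4  # -> y = 4
ans = y ** 2  # -> ans = 16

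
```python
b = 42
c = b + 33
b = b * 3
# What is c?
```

Answer: 75

Derivation:
Trace (tracking c):
b = 42  # -> b = 42
c = b + 33  # -> c = 75
b = b * 3  # -> b = 126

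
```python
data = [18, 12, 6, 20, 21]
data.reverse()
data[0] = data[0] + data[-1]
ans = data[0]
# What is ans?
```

Answer: 39

Derivation:
Trace (tracking ans):
data = [18, 12, 6, 20, 21]  # -> data = [18, 12, 6, 20, 21]
data.reverse()  # -> data = [21, 20, 6, 12, 18]
data[0] = data[0] + data[-1]  # -> data = [39, 20, 6, 12, 18]
ans = data[0]  # -> ans = 39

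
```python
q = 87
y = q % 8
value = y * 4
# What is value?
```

Answer: 28

Derivation:
Trace (tracking value):
q = 87  # -> q = 87
y = q % 8  # -> y = 7
value = y * 4  # -> value = 28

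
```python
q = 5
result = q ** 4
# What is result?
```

Trace (tracking result):
q = 5  # -> q = 5
result = q ** 4  # -> result = 625

Answer: 625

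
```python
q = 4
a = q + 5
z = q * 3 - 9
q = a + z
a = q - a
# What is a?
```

Trace (tracking a):
q = 4  # -> q = 4
a = q + 5  # -> a = 9
z = q * 3 - 9  # -> z = 3
q = a + z  # -> q = 12
a = q - a  # -> a = 3

Answer: 3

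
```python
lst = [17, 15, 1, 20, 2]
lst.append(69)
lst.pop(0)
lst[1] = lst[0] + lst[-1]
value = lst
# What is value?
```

Answer: [15, 84, 20, 2, 69]

Derivation:
Trace (tracking value):
lst = [17, 15, 1, 20, 2]  # -> lst = [17, 15, 1, 20, 2]
lst.append(69)  # -> lst = [17, 15, 1, 20, 2, 69]
lst.pop(0)  # -> lst = [15, 1, 20, 2, 69]
lst[1] = lst[0] + lst[-1]  # -> lst = [15, 84, 20, 2, 69]
value = lst  # -> value = [15, 84, 20, 2, 69]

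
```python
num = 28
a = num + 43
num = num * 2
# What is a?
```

Answer: 71

Derivation:
Trace (tracking a):
num = 28  # -> num = 28
a = num + 43  # -> a = 71
num = num * 2  # -> num = 56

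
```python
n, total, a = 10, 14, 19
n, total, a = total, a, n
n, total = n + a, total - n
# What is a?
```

Answer: 10

Derivation:
Trace (tracking a):
n, total, a = (10, 14, 19)  # -> n = 10, total = 14, a = 19
n, total, a = (total, a, n)  # -> n = 14, total = 19, a = 10
n, total = (n + a, total - n)  # -> n = 24, total = 5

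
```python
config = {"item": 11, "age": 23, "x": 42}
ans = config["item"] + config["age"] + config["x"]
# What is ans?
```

Answer: 76

Derivation:
Trace (tracking ans):
config = {'item': 11, 'age': 23, 'x': 42}  # -> config = {'item': 11, 'age': 23, 'x': 42}
ans = config['item'] + config['age'] + config['x']  # -> ans = 76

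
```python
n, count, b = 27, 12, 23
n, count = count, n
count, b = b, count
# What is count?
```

Answer: 23

Derivation:
Trace (tracking count):
n, count, b = (27, 12, 23)  # -> n = 27, count = 12, b = 23
n, count = (count, n)  # -> n = 12, count = 27
count, b = (b, count)  # -> count = 23, b = 27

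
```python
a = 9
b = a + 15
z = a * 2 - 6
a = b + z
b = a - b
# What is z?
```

Answer: 12

Derivation:
Trace (tracking z):
a = 9  # -> a = 9
b = a + 15  # -> b = 24
z = a * 2 - 6  # -> z = 12
a = b + z  # -> a = 36
b = a - b  # -> b = 12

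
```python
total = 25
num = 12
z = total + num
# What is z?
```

Answer: 37

Derivation:
Trace (tracking z):
total = 25  # -> total = 25
num = 12  # -> num = 12
z = total + num  # -> z = 37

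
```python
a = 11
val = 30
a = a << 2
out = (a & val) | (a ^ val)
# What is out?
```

Answer: 62

Derivation:
Trace (tracking out):
a = 11  # -> a = 11
val = 30  # -> val = 30
a = a << 2  # -> a = 44
out = a & val | a ^ val  # -> out = 62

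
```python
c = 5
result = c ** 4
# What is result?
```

Trace (tracking result):
c = 5  # -> c = 5
result = c ** 4  # -> result = 625

Answer: 625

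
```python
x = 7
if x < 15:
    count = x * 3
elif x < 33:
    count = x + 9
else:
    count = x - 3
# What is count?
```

Trace (tracking count):
x = 7  # -> x = 7
if x < 15:  # condition is True
    count = x * 3  # -> count = 21

Answer: 21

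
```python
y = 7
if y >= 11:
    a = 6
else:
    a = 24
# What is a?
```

Trace (tracking a):
y = 7  # -> y = 7
if y >= 11:  # condition is False
else:
    a = 24  # -> a = 24

Answer: 24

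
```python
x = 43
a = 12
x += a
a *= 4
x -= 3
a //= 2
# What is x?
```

Answer: 52

Derivation:
Trace (tracking x):
x = 43  # -> x = 43
a = 12  # -> a = 12
x += a  # -> x = 55
a *= 4  # -> a = 48
x -= 3  # -> x = 52
a //= 2  # -> a = 24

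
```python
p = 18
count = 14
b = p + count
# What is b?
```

Answer: 32

Derivation:
Trace (tracking b):
p = 18  # -> p = 18
count = 14  # -> count = 14
b = p + count  # -> b = 32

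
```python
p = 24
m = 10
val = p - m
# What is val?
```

Trace (tracking val):
p = 24  # -> p = 24
m = 10  # -> m = 10
val = p - m  # -> val = 14

Answer: 14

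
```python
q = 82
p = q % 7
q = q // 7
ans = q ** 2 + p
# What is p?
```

Trace (tracking p):
q = 82  # -> q = 82
p = q % 7  # -> p = 5
q = q // 7  # -> q = 11
ans = q ** 2 + p  # -> ans = 126

Answer: 5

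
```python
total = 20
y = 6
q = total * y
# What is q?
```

Trace (tracking q):
total = 20  # -> total = 20
y = 6  # -> y = 6
q = total * y  # -> q = 120

Answer: 120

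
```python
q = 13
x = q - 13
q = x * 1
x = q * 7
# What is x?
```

Answer: 0

Derivation:
Trace (tracking x):
q = 13  # -> q = 13
x = q - 13  # -> x = 0
q = x * 1  # -> q = 0
x = q * 7  # -> x = 0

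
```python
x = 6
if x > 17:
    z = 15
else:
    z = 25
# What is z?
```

Trace (tracking z):
x = 6  # -> x = 6
if x > 17:  # condition is False
else:
    z = 25  # -> z = 25

Answer: 25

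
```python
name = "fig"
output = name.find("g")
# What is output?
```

Answer: 2

Derivation:
Trace (tracking output):
name = 'fig'  # -> name = 'fig'
output = name.find('g')  # -> output = 2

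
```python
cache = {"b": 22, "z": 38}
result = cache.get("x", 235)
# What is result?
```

Answer: 235

Derivation:
Trace (tracking result):
cache = {'b': 22, 'z': 38}  # -> cache = {'b': 22, 'z': 38}
result = cache.get('x', 235)  # -> result = 235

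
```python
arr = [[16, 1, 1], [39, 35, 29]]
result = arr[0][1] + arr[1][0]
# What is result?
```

Trace (tracking result):
arr = [[16, 1, 1], [39, 35, 29]]  # -> arr = [[16, 1, 1], [39, 35, 29]]
result = arr[0][1] + arr[1][0]  # -> result = 40

Answer: 40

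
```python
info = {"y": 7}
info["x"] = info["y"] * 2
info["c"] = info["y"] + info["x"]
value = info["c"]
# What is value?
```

Answer: 21

Derivation:
Trace (tracking value):
info = {'y': 7}  # -> info = {'y': 7}
info['x'] = info['y'] * 2  # -> info = {'y': 7, 'x': 14}
info['c'] = info['y'] + info['x']  # -> info = {'y': 7, 'x': 14, 'c': 21}
value = info['c']  # -> value = 21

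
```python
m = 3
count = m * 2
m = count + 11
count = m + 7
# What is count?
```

Answer: 24

Derivation:
Trace (tracking count):
m = 3  # -> m = 3
count = m * 2  # -> count = 6
m = count + 11  # -> m = 17
count = m + 7  # -> count = 24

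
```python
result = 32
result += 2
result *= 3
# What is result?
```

Trace (tracking result):
result = 32  # -> result = 32
result += 2  # -> result = 34
result *= 3  # -> result = 102

Answer: 102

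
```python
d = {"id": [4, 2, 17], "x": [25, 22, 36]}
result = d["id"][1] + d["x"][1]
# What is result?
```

Answer: 24

Derivation:
Trace (tracking result):
d = {'id': [4, 2, 17], 'x': [25, 22, 36]}  # -> d = {'id': [4, 2, 17], 'x': [25, 22, 36]}
result = d['id'][1] + d['x'][1]  # -> result = 24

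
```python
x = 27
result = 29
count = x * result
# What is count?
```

Trace (tracking count):
x = 27  # -> x = 27
result = 29  # -> result = 29
count = x * result  # -> count = 783

Answer: 783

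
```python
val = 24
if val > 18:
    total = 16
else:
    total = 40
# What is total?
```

Answer: 16

Derivation:
Trace (tracking total):
val = 24  # -> val = 24
if val > 18:  # condition is True
    total = 16  # -> total = 16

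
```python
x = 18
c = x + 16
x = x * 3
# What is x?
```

Trace (tracking x):
x = 18  # -> x = 18
c = x + 16  # -> c = 34
x = x * 3  # -> x = 54

Answer: 54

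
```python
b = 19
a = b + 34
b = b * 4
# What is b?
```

Trace (tracking b):
b = 19  # -> b = 19
a = b + 34  # -> a = 53
b = b * 4  # -> b = 76

Answer: 76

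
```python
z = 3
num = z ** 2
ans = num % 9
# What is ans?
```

Answer: 0

Derivation:
Trace (tracking ans):
z = 3  # -> z = 3
num = z ** 2  # -> num = 9
ans = num % 9  # -> ans = 0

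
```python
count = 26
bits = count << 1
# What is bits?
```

Answer: 52

Derivation:
Trace (tracking bits):
count = 26  # -> count = 26
bits = count << 1  # -> bits = 52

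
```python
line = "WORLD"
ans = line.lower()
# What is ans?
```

Answer: 'world'

Derivation:
Trace (tracking ans):
line = 'WORLD'  # -> line = 'WORLD'
ans = line.lower()  # -> ans = 'world'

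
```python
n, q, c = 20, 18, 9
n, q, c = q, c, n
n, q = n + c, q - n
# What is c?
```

Answer: 20

Derivation:
Trace (tracking c):
n, q, c = (20, 18, 9)  # -> n = 20, q = 18, c = 9
n, q, c = (q, c, n)  # -> n = 18, q = 9, c = 20
n, q = (n + c, q - n)  # -> n = 38, q = -9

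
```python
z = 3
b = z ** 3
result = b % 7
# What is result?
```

Trace (tracking result):
z = 3  # -> z = 3
b = z ** 3  # -> b = 27
result = b % 7  # -> result = 6

Answer: 6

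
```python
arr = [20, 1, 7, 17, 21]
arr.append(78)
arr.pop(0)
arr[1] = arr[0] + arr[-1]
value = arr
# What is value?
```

Trace (tracking value):
arr = [20, 1, 7, 17, 21]  # -> arr = [20, 1, 7, 17, 21]
arr.append(78)  # -> arr = [20, 1, 7, 17, 21, 78]
arr.pop(0)  # -> arr = [1, 7, 17, 21, 78]
arr[1] = arr[0] + arr[-1]  # -> arr = [1, 79, 17, 21, 78]
value = arr  # -> value = [1, 79, 17, 21, 78]

Answer: [1, 79, 17, 21, 78]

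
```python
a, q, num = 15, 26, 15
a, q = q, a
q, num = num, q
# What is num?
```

Trace (tracking num):
a, q, num = (15, 26, 15)  # -> a = 15, q = 26, num = 15
a, q = (q, a)  # -> a = 26, q = 15
q, num = (num, q)  # -> q = 15, num = 15

Answer: 15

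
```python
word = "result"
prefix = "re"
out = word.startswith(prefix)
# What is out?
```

Answer: True

Derivation:
Trace (tracking out):
word = 'result'  # -> word = 'result'
prefix = 're'  # -> prefix = 're'
out = word.startswith(prefix)  # -> out = True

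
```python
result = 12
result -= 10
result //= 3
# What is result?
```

Answer: 0

Derivation:
Trace (tracking result):
result = 12  # -> result = 12
result -= 10  # -> result = 2
result //= 3  # -> result = 0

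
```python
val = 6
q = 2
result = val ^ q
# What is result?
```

Answer: 4

Derivation:
Trace (tracking result):
val = 6  # -> val = 6
q = 2  # -> q = 2
result = val ^ q  # -> result = 4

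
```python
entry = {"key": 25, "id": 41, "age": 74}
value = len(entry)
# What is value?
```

Trace (tracking value):
entry = {'key': 25, 'id': 41, 'age': 74}  # -> entry = {'key': 25, 'id': 41, 'age': 74}
value = len(entry)  # -> value = 3

Answer: 3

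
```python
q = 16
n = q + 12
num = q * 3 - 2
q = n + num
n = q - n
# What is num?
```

Answer: 46

Derivation:
Trace (tracking num):
q = 16  # -> q = 16
n = q + 12  # -> n = 28
num = q * 3 - 2  # -> num = 46
q = n + num  # -> q = 74
n = q - n  # -> n = 46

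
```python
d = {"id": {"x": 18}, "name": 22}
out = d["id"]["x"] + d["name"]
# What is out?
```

Trace (tracking out):
d = {'id': {'x': 18}, 'name': 22}  # -> d = {'id': {'x': 18}, 'name': 22}
out = d['id']['x'] + d['name']  # -> out = 40

Answer: 40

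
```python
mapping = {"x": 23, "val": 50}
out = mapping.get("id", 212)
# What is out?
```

Trace (tracking out):
mapping = {'x': 23, 'val': 50}  # -> mapping = {'x': 23, 'val': 50}
out = mapping.get('id', 212)  # -> out = 212

Answer: 212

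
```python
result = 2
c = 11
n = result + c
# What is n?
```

Trace (tracking n):
result = 2  # -> result = 2
c = 11  # -> c = 11
n = result + c  # -> n = 13

Answer: 13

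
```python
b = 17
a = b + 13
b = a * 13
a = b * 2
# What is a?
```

Trace (tracking a):
b = 17  # -> b = 17
a = b + 13  # -> a = 30
b = a * 13  # -> b = 390
a = b * 2  # -> a = 780

Answer: 780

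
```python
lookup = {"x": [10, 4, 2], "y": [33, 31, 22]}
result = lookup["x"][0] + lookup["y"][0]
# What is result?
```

Answer: 43

Derivation:
Trace (tracking result):
lookup = {'x': [10, 4, 2], 'y': [33, 31, 22]}  # -> lookup = {'x': [10, 4, 2], 'y': [33, 31, 22]}
result = lookup['x'][0] + lookup['y'][0]  # -> result = 43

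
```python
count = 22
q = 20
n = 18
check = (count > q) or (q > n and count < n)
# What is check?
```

Trace (tracking check):
count = 22  # -> count = 22
q = 20  # -> q = 20
n = 18  # -> n = 18
check = count > q or (q > n and count < n)  # -> check = True

Answer: True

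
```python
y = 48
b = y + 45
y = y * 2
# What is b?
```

Answer: 93

Derivation:
Trace (tracking b):
y = 48  # -> y = 48
b = y + 45  # -> b = 93
y = y * 2  # -> y = 96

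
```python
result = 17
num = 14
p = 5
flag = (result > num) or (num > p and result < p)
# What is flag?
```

Trace (tracking flag):
result = 17  # -> result = 17
num = 14  # -> num = 14
p = 5  # -> p = 5
flag = result > num or (num > p and result < p)  # -> flag = True

Answer: True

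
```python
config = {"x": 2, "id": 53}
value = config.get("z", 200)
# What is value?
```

Trace (tracking value):
config = {'x': 2, 'id': 53}  # -> config = {'x': 2, 'id': 53}
value = config.get('z', 200)  # -> value = 200

Answer: 200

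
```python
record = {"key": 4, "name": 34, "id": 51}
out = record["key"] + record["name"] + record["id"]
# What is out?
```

Answer: 89

Derivation:
Trace (tracking out):
record = {'key': 4, 'name': 34, 'id': 51}  # -> record = {'key': 4, 'name': 34, 'id': 51}
out = record['key'] + record['name'] + record['id']  # -> out = 89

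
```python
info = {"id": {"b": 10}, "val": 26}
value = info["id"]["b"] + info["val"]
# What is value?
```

Trace (tracking value):
info = {'id': {'b': 10}, 'val': 26}  # -> info = {'id': {'b': 10}, 'val': 26}
value = info['id']['b'] + info['val']  # -> value = 36

Answer: 36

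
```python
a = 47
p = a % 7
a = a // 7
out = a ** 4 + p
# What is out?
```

Trace (tracking out):
a = 47  # -> a = 47
p = a % 7  # -> p = 5
a = a // 7  # -> a = 6
out = a ** 4 + p  # -> out = 1301

Answer: 1301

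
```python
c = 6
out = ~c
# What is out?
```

Trace (tracking out):
c = 6  # -> c = 6
out = ~c  # -> out = -7

Answer: -7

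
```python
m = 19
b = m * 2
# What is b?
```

Trace (tracking b):
m = 19  # -> m = 19
b = m * 2  # -> b = 38

Answer: 38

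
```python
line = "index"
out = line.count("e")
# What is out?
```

Trace (tracking out):
line = 'index'  # -> line = 'index'
out = line.count('e')  # -> out = 1

Answer: 1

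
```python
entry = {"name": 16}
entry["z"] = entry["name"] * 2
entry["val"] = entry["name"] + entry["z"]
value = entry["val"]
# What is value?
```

Answer: 48

Derivation:
Trace (tracking value):
entry = {'name': 16}  # -> entry = {'name': 16}
entry['z'] = entry['name'] * 2  # -> entry = {'name': 16, 'z': 32}
entry['val'] = entry['name'] + entry['z']  # -> entry = {'name': 16, 'z': 32, 'val': 48}
value = entry['val']  # -> value = 48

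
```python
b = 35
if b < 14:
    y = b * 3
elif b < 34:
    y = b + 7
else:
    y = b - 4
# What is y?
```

Answer: 31

Derivation:
Trace (tracking y):
b = 35  # -> b = 35
if b < 14:  # condition is False
elif b < 34:  # condition is False
else:
    y = b - 4  # -> y = 31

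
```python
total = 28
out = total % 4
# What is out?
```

Answer: 0

Derivation:
Trace (tracking out):
total = 28  # -> total = 28
out = total % 4  # -> out = 0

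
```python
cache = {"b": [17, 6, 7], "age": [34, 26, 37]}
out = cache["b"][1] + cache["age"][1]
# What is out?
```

Answer: 32

Derivation:
Trace (tracking out):
cache = {'b': [17, 6, 7], 'age': [34, 26, 37]}  # -> cache = {'b': [17, 6, 7], 'age': [34, 26, 37]}
out = cache['b'][1] + cache['age'][1]  # -> out = 32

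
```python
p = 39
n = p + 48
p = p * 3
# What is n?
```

Answer: 87

Derivation:
Trace (tracking n):
p = 39  # -> p = 39
n = p + 48  # -> n = 87
p = p * 3  # -> p = 117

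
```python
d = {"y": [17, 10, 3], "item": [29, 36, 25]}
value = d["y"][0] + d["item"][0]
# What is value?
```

Answer: 46

Derivation:
Trace (tracking value):
d = {'y': [17, 10, 3], 'item': [29, 36, 25]}  # -> d = {'y': [17, 10, 3], 'item': [29, 36, 25]}
value = d['y'][0] + d['item'][0]  # -> value = 46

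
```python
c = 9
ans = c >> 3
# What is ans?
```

Trace (tracking ans):
c = 9  # -> c = 9
ans = c >> 3  # -> ans = 1

Answer: 1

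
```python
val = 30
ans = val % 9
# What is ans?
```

Trace (tracking ans):
val = 30  # -> val = 30
ans = val % 9  # -> ans = 3

Answer: 3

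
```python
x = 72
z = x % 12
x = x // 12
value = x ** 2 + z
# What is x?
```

Trace (tracking x):
x = 72  # -> x = 72
z = x % 12  # -> z = 0
x = x // 12  # -> x = 6
value = x ** 2 + z  # -> value = 36

Answer: 6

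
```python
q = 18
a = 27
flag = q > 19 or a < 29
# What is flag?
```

Trace (tracking flag):
q = 18  # -> q = 18
a = 27  # -> a = 27
flag = q > 19 or a < 29  # -> flag = True

Answer: True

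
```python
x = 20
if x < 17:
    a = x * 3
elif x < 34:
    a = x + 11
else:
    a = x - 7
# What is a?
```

Answer: 31

Derivation:
Trace (tracking a):
x = 20  # -> x = 20
if x < 17:  # condition is False
elif x < 34:  # condition is True
    a = x + 11  # -> a = 31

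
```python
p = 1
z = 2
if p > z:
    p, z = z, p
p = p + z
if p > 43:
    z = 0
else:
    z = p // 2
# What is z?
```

Trace (tracking z):
p = 1  # -> p = 1
z = 2  # -> z = 2
if p > z:  # condition is False
p = p + z  # -> p = 3
if p > 43:  # condition is False
else:
    z = p // 2  # -> z = 1

Answer: 1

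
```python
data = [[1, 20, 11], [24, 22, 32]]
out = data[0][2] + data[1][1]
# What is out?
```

Answer: 33

Derivation:
Trace (tracking out):
data = [[1, 20, 11], [24, 22, 32]]  # -> data = [[1, 20, 11], [24, 22, 32]]
out = data[0][2] + data[1][1]  # -> out = 33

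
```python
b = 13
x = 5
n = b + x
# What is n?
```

Answer: 18

Derivation:
Trace (tracking n):
b = 13  # -> b = 13
x = 5  # -> x = 5
n = b + x  # -> n = 18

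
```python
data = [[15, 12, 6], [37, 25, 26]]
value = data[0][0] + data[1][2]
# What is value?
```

Answer: 41

Derivation:
Trace (tracking value):
data = [[15, 12, 6], [37, 25, 26]]  # -> data = [[15, 12, 6], [37, 25, 26]]
value = data[0][0] + data[1][2]  # -> value = 41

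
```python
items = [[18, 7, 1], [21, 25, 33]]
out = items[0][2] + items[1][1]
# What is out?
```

Answer: 26

Derivation:
Trace (tracking out):
items = [[18, 7, 1], [21, 25, 33]]  # -> items = [[18, 7, 1], [21, 25, 33]]
out = items[0][2] + items[1][1]  # -> out = 26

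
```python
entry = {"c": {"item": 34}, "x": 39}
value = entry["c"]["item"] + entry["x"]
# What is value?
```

Answer: 73

Derivation:
Trace (tracking value):
entry = {'c': {'item': 34}, 'x': 39}  # -> entry = {'c': {'item': 34}, 'x': 39}
value = entry['c']['item'] + entry['x']  # -> value = 73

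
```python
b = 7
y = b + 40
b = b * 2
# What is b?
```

Trace (tracking b):
b = 7  # -> b = 7
y = b + 40  # -> y = 47
b = b * 2  # -> b = 14

Answer: 14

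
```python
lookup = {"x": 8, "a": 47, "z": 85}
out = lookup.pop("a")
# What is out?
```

Answer: 47

Derivation:
Trace (tracking out):
lookup = {'x': 8, 'a': 47, 'z': 85}  # -> lookup = {'x': 8, 'a': 47, 'z': 85}
out = lookup.pop('a')  # -> out = 47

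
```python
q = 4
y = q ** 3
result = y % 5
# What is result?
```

Answer: 4

Derivation:
Trace (tracking result):
q = 4  # -> q = 4
y = q ** 3  # -> y = 64
result = y % 5  # -> result = 4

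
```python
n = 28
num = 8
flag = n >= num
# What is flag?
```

Trace (tracking flag):
n = 28  # -> n = 28
num = 8  # -> num = 8
flag = n >= num  # -> flag = True

Answer: True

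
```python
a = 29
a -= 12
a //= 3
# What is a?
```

Answer: 5

Derivation:
Trace (tracking a):
a = 29  # -> a = 29
a -= 12  # -> a = 17
a //= 3  # -> a = 5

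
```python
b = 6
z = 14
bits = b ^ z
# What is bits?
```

Answer: 8

Derivation:
Trace (tracking bits):
b = 6  # -> b = 6
z = 14  # -> z = 14
bits = b ^ z  # -> bits = 8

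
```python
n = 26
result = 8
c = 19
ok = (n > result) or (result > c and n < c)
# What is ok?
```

Trace (tracking ok):
n = 26  # -> n = 26
result = 8  # -> result = 8
c = 19  # -> c = 19
ok = n > result or (result > c and n < c)  # -> ok = True

Answer: True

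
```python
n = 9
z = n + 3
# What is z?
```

Trace (tracking z):
n = 9  # -> n = 9
z = n + 3  # -> z = 12

Answer: 12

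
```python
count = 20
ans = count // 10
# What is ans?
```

Trace (tracking ans):
count = 20  # -> count = 20
ans = count // 10  # -> ans = 2

Answer: 2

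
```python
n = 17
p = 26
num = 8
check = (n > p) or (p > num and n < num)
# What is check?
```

Trace (tracking check):
n = 17  # -> n = 17
p = 26  # -> p = 26
num = 8  # -> num = 8
check = n > p or (p > num and n < num)  # -> check = False

Answer: False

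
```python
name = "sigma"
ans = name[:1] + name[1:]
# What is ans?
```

Answer: 'sigma'

Derivation:
Trace (tracking ans):
name = 'sigma'  # -> name = 'sigma'
ans = name[:1] + name[1:]  # -> ans = 'sigma'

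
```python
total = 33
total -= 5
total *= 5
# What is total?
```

Trace (tracking total):
total = 33  # -> total = 33
total -= 5  # -> total = 28
total *= 5  # -> total = 140

Answer: 140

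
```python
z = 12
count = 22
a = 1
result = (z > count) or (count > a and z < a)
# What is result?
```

Trace (tracking result):
z = 12  # -> z = 12
count = 22  # -> count = 22
a = 1  # -> a = 1
result = z > count or (count > a and z < a)  # -> result = False

Answer: False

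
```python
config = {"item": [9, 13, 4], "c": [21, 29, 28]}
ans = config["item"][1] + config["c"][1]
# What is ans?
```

Answer: 42

Derivation:
Trace (tracking ans):
config = {'item': [9, 13, 4], 'c': [21, 29, 28]}  # -> config = {'item': [9, 13, 4], 'c': [21, 29, 28]}
ans = config['item'][1] + config['c'][1]  # -> ans = 42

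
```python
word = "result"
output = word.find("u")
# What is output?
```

Answer: 3

Derivation:
Trace (tracking output):
word = 'result'  # -> word = 'result'
output = word.find('u')  # -> output = 3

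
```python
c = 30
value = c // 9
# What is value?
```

Trace (tracking value):
c = 30  # -> c = 30
value = c // 9  # -> value = 3

Answer: 3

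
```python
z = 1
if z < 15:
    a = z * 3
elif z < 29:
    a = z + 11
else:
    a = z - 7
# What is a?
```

Answer: 3

Derivation:
Trace (tracking a):
z = 1  # -> z = 1
if z < 15:  # condition is True
    a = z * 3  # -> a = 3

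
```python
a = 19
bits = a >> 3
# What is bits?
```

Answer: 2

Derivation:
Trace (tracking bits):
a = 19  # -> a = 19
bits = a >> 3  # -> bits = 2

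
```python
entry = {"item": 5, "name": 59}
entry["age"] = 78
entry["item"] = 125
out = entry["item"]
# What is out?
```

Trace (tracking out):
entry = {'item': 5, 'name': 59}  # -> entry = {'item': 5, 'name': 59}
entry['age'] = 78  # -> entry = {'item': 5, 'name': 59, 'age': 78}
entry['item'] = 125  # -> entry = {'item': 125, 'name': 59, 'age': 78}
out = entry['item']  # -> out = 125

Answer: 125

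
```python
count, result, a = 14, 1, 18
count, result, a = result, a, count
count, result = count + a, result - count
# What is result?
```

Answer: 17

Derivation:
Trace (tracking result):
count, result, a = (14, 1, 18)  # -> count = 14, result = 1, a = 18
count, result, a = (result, a, count)  # -> count = 1, result = 18, a = 14
count, result = (count + a, result - count)  # -> count = 15, result = 17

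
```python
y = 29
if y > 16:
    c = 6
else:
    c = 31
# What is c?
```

Trace (tracking c):
y = 29  # -> y = 29
if y > 16:  # condition is True
    c = 6  # -> c = 6

Answer: 6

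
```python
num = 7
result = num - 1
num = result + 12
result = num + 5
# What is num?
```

Answer: 18

Derivation:
Trace (tracking num):
num = 7  # -> num = 7
result = num - 1  # -> result = 6
num = result + 12  # -> num = 18
result = num + 5  # -> result = 23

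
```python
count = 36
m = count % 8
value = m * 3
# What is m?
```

Answer: 4

Derivation:
Trace (tracking m):
count = 36  # -> count = 36
m = count % 8  # -> m = 4
value = m * 3  # -> value = 12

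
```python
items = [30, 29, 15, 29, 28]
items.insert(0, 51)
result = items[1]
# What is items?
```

Trace (tracking items):
items = [30, 29, 15, 29, 28]  # -> items = [30, 29, 15, 29, 28]
items.insert(0, 51)  # -> items = [51, 30, 29, 15, 29, 28]
result = items[1]  # -> result = 30

Answer: [51, 30, 29, 15, 29, 28]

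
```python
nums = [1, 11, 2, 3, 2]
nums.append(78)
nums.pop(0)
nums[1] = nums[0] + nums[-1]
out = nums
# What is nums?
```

Answer: [11, 89, 3, 2, 78]

Derivation:
Trace (tracking nums):
nums = [1, 11, 2, 3, 2]  # -> nums = [1, 11, 2, 3, 2]
nums.append(78)  # -> nums = [1, 11, 2, 3, 2, 78]
nums.pop(0)  # -> nums = [11, 2, 3, 2, 78]
nums[1] = nums[0] + nums[-1]  # -> nums = [11, 89, 3, 2, 78]
out = nums  # -> out = [11, 89, 3, 2, 78]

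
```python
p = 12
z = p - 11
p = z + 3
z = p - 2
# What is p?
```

Answer: 4

Derivation:
Trace (tracking p):
p = 12  # -> p = 12
z = p - 11  # -> z = 1
p = z + 3  # -> p = 4
z = p - 2  # -> z = 2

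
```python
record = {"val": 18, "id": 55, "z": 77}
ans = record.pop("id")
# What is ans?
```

Trace (tracking ans):
record = {'val': 18, 'id': 55, 'z': 77}  # -> record = {'val': 18, 'id': 55, 'z': 77}
ans = record.pop('id')  # -> ans = 55

Answer: 55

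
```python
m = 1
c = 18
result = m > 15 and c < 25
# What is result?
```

Trace (tracking result):
m = 1  # -> m = 1
c = 18  # -> c = 18
result = m > 15 and c < 25  # -> result = False

Answer: False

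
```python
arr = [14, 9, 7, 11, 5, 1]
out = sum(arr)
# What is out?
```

Answer: 47

Derivation:
Trace (tracking out):
arr = [14, 9, 7, 11, 5, 1]  # -> arr = [14, 9, 7, 11, 5, 1]
out = sum(arr)  # -> out = 47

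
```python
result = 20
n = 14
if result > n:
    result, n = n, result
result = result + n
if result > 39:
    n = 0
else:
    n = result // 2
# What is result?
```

Answer: 34

Derivation:
Trace (tracking result):
result = 20  # -> result = 20
n = 14  # -> n = 14
if result > n:  # condition is True
    result, n = (n, result)  # -> result = 14, n = 20
result = result + n  # -> result = 34
if result > 39:  # condition is False
else:
    n = result // 2  # -> n = 17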